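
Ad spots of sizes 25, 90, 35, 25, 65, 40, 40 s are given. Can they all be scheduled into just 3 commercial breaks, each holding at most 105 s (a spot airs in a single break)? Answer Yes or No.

No

Total = 320 s; ⌈320/105⌉ = 4.
At least 4 commercial breaks are required, but only 3 are allowed.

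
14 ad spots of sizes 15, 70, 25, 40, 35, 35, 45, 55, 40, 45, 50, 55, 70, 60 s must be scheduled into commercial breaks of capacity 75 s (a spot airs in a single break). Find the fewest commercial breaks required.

10

Total = 70 + 70 + 60 + 55 + 55 + 50 + 45 + 45 + 40 + 40 + 35 + 35 + 25 + 15 = 640 s.
Lower bound: ⌈640/75⌉ = 9 commercial breaks.
Also, 10 ad spots each exceed 75/2 s, and no two of those can share a break, so at least 10 commercial breaks are needed.
A packing using 10 commercial breaks:
  break 1: 70 = 70
  break 2: 70 = 70
  break 3: 60 + 15 = 75
  break 4: 55 = 55
  break 5: 55 = 55
  break 6: 50 + 25 = 75
  break 7: 45 = 45
  break 8: 45 = 45
  break 9: 40 + 35 = 75
  break 10: 40 + 35 = 75
This matches the lower bound, so 10 is optimal.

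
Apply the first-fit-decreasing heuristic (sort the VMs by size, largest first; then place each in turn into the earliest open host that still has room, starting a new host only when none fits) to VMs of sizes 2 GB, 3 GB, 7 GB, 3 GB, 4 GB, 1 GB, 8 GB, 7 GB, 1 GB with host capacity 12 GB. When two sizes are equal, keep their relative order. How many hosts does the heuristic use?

3

Sorted descending: 8, 7, 7, 4, 3, 3, 2, 1, 1.
  8 → host 1 (new)  [load 8/12]
  7 → host 2 (new)  [load 7/12]
  7 → host 3 (new)  [load 7/12]
  4 → host 1  [load 12/12]
  3 → host 2  [load 10/12]
  3 → host 3  [load 10/12]
  2 → host 2  [load 12/12]
  1 → host 3  [load 11/12]
  1 → host 3  [load 12/12]
3 hosts opened.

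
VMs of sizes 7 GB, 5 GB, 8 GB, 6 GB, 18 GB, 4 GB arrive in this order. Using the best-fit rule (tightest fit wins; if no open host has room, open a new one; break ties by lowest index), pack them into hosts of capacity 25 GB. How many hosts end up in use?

2

  7 → host 1 (new)  [load 7/25]
  5 → host 1  [load 12/25]
  8 → host 1  [load 20/25]
  6 → host 2 (new)  [load 6/25]
  18 → host 2  [load 24/25]
  4 → host 1  [load 24/25]
2 hosts opened.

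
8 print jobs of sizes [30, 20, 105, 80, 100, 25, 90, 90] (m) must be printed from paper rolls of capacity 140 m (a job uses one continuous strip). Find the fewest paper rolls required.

Total = 105 + 100 + 90 + 90 + 80 + 30 + 25 + 20 = 540 m.
Lower bound: ⌈540/140⌉ = 4 paper rolls.
Also, 5 print jobs each exceed 70 m, and no two of those can share a roll, so at least 5 paper rolls are needed.
A packing using 5 paper rolls:
  roll 1: 105 + 30 = 135
  roll 2: 100 + 25 = 125
  roll 3: 90 + 20 = 110
  roll 4: 90 = 90
  roll 5: 80 = 80
This matches the lower bound, so 5 is optimal.

5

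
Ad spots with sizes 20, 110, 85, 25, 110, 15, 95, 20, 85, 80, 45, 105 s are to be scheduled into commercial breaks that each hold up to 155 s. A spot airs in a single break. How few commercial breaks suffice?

Total = 110 + 110 + 105 + 95 + 85 + 85 + 80 + 45 + 25 + 20 + 20 + 15 = 795 s.
Lower bound: ⌈795/155⌉ = 6 commercial breaks.
Also, 7 ad spots each exceed 155/2 s, and no two of those can share a break, so at least 7 commercial breaks are needed.
A packing using 7 commercial breaks:
  break 1: 110 + 45 = 155
  break 2: 110 + 25 + 20 = 155
  break 3: 105 + 20 + 15 = 140
  break 4: 95 = 95
  break 5: 85 = 85
  break 6: 85 = 85
  break 7: 80 = 80
This matches the lower bound, so 7 is optimal.

7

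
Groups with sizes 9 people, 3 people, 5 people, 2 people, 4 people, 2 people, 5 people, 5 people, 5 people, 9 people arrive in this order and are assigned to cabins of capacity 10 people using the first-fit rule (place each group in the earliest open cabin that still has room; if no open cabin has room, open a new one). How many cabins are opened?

  9 → cabin 1 (new)  [load 9/10]
  3 → cabin 2 (new)  [load 3/10]
  5 → cabin 2  [load 8/10]
  2 → cabin 2  [load 10/10]
  4 → cabin 3 (new)  [load 4/10]
  2 → cabin 3  [load 6/10]
  5 → cabin 4 (new)  [load 5/10]
  5 → cabin 4  [load 10/10]
  5 → cabin 5 (new)  [load 5/10]
  9 → cabin 6 (new)  [load 9/10]
6 cabins opened.

6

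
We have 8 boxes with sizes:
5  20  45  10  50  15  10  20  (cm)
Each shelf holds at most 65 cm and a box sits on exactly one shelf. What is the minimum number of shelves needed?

Total = 50 + 45 + 20 + 20 + 15 + 10 + 10 + 5 = 175 cm.
Lower bound: ⌈175/65⌉ = 3 shelves.
A packing using 3 shelves:
  shelf 1: 50 + 15 = 65
  shelf 2: 45 + 20 = 65
  shelf 3: 20 + 10 + 10 + 5 = 45
This matches the lower bound, so 3 is optimal.

3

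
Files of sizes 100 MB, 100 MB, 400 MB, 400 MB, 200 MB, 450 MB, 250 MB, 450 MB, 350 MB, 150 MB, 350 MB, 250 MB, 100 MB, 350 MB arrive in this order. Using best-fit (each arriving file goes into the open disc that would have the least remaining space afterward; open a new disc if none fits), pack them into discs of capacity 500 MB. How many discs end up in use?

  100 → disc 1 (new)  [load 100/500]
  100 → disc 1  [load 200/500]
  400 → disc 2 (new)  [load 400/500]
  400 → disc 3 (new)  [load 400/500]
  200 → disc 1  [load 400/500]
  450 → disc 4 (new)  [load 450/500]
  250 → disc 5 (new)  [load 250/500]
  450 → disc 6 (new)  [load 450/500]
  350 → disc 7 (new)  [load 350/500]
  150 → disc 7  [load 500/500]
  350 → disc 8 (new)  [load 350/500]
  250 → disc 5  [load 500/500]
  100 → disc 1  [load 500/500]
  350 → disc 9 (new)  [load 350/500]
9 discs opened.

9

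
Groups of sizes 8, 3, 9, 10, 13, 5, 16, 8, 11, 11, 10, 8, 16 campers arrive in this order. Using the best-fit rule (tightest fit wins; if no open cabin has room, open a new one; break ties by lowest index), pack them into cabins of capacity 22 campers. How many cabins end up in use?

7

  8 → cabin 1 (new)  [load 8/22]
  3 → cabin 1  [load 11/22]
  9 → cabin 1  [load 20/22]
  10 → cabin 2 (new)  [load 10/22]
  13 → cabin 3 (new)  [load 13/22]
  5 → cabin 3  [load 18/22]
  16 → cabin 4 (new)  [load 16/22]
  8 → cabin 2  [load 18/22]
  11 → cabin 5 (new)  [load 11/22]
  11 → cabin 5  [load 22/22]
  10 → cabin 6 (new)  [load 10/22]
  8 → cabin 6  [load 18/22]
  16 → cabin 7 (new)  [load 16/22]
7 cabins opened.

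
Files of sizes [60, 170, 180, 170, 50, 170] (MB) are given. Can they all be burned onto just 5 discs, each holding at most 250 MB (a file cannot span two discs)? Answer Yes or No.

A valid assignment using 4 discs:
  disc 1: 180 + 60 = 240
  disc 2: 170 + 50 = 220
  disc 3: 170 = 170
  disc 4: 170 = 170
That uses only 4 ≤ 5, so 5 discs are enough.

Yes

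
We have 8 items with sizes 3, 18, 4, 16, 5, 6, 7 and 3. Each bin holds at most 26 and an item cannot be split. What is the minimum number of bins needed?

3

Total = 18 + 16 + 7 + 6 + 5 + 4 + 3 + 3 = 62.
Lower bound: ⌈62/26⌉ = 3 bins.
A packing using 3 bins:
  bin 1: 18 + 7 = 25
  bin 2: 16 + 6 + 4 = 26
  bin 3: 5 + 3 + 3 = 11
This matches the lower bound, so 3 is optimal.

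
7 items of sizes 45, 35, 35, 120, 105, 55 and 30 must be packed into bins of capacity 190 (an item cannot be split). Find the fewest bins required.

3

Total = 120 + 105 + 55 + 45 + 35 + 35 + 30 = 425.
Lower bound: ⌈425/190⌉ = 3 bins.
A packing using 3 bins:
  bin 1: 120 + 55 = 175
  bin 2: 105 + 45 + 35 = 185
  bin 3: 35 + 30 = 65
This matches the lower bound, so 3 is optimal.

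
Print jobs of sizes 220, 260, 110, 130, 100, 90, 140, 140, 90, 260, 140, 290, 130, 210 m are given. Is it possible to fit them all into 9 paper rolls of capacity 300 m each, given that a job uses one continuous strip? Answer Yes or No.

Yes

A valid assignment using 9 paper rolls:
  roll 1: 290 = 290
  roll 2: 260 = 260
  roll 3: 260 = 260
  roll 4: 220 = 220
  roll 5: 210 + 90 = 300
  roll 6: 140 + 140 = 280
  roll 7: 140 + 130 = 270
  roll 8: 130 + 110 = 240
  roll 9: 100 + 90 = 190
Every load is within 300 m, so 9 paper rolls suffice.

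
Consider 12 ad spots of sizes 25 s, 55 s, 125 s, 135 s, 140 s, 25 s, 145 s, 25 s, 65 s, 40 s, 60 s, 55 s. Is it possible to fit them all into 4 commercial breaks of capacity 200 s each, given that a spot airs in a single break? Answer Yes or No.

Total = 895 s; ⌈895/200⌉ = 5.
At least 5 commercial breaks are required, but only 4 are allowed.

No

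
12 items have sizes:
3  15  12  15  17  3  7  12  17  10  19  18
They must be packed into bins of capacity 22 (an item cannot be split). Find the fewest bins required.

Total = 19 + 18 + 17 + 17 + 15 + 15 + 12 + 12 + 10 + 7 + 3 + 3 = 148.
Lower bound: ⌈148/22⌉ = 7 bins.
Also, 8 items each exceed 11, and no two of those can share a bin, so at least 8 bins are needed.
A packing using 8 bins:
  bin 1: 19 + 3 = 22
  bin 2: 18 + 3 = 21
  bin 3: 17 = 17
  bin 4: 17 = 17
  bin 5: 15 + 7 = 22
  bin 6: 15 = 15
  bin 7: 12 + 10 = 22
  bin 8: 12 = 12
This matches the lower bound, so 8 is optimal.

8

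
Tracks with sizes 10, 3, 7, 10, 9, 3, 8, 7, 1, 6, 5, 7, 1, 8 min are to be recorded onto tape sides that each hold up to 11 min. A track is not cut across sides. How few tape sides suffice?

9

Total = 10 + 10 + 9 + 8 + 8 + 7 + 7 + 7 + 6 + 5 + 3 + 3 + 1 + 1 = 85 min.
Lower bound: ⌈85/11⌉ = 8 tape sides.
Also, 9 tracks each exceed 11/2 min, and no two of those can share a side, so at least 9 tape sides are needed.
A packing using 9 tape sides:
  side 1: 10 + 1 = 11
  side 2: 10 + 1 = 11
  side 3: 9 = 9
  side 4: 8 + 3 = 11
  side 5: 8 + 3 = 11
  side 6: 7 = 7
  side 7: 7 = 7
  side 8: 7 = 7
  side 9: 6 + 5 = 11
This matches the lower bound, so 9 is optimal.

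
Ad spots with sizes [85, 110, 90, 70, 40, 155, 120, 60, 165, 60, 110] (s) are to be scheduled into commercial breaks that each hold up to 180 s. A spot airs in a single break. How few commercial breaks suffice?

Total = 165 + 155 + 120 + 110 + 110 + 90 + 85 + 70 + 60 + 60 + 40 = 1065 s.
Lower bound: ⌈1065/180⌉ = 6 commercial breaks.
A packing using 7 commercial breaks:
  break 1: 165 = 165
  break 2: 155 = 155
  break 3: 120 + 60 = 180
  break 4: 110 + 70 = 180
  break 5: 110 + 60 = 170
  break 6: 90 + 85 = 175
  break 7: 40 = 40
No arrangement into 6 commercial breaks stays within capacity, so 7 is optimal.

7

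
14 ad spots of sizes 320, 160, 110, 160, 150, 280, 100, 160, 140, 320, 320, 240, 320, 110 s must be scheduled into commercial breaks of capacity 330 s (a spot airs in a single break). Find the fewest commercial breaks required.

10

Total = 320 + 320 + 320 + 320 + 280 + 240 + 160 + 160 + 160 + 150 + 140 + 110 + 110 + 100 = 2890 s.
Lower bound: ⌈2890/330⌉ = 9 commercial breaks.
A packing using 10 commercial breaks:
  break 1: 320 = 320
  break 2: 320 = 320
  break 3: 320 = 320
  break 4: 320 = 320
  break 5: 280 = 280
  break 6: 240 = 240
  break 7: 160 + 160 = 320
  break 8: 160 + 150 = 310
  break 9: 140 + 110 = 250
  break 10: 110 + 100 = 210
No arrangement into 9 commercial breaks stays within capacity, so 10 is optimal.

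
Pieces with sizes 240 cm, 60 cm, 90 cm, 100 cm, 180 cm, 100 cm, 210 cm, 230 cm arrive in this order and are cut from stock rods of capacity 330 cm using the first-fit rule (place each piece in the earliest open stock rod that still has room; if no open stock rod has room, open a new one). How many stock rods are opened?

  240 → stock rod 1 (new)  [load 240/330]
  60 → stock rod 1  [load 300/330]
  90 → stock rod 2 (new)  [load 90/330]
  100 → stock rod 2  [load 190/330]
  180 → stock rod 3 (new)  [load 180/330]
  100 → stock rod 2  [load 290/330]
  210 → stock rod 4 (new)  [load 210/330]
  230 → stock rod 5 (new)  [load 230/330]
5 stock rods opened.

5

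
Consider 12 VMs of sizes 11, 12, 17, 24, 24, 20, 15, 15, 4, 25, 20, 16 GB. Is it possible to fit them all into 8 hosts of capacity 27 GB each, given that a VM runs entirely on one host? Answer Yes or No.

Total = 203 GB; ⌈203/27⌉ = 8.
9 VMs each exceed half the capacity and cannot share a host, forcing at least 9 hosts.
At least 9 hosts are required, but only 8 are allowed.

No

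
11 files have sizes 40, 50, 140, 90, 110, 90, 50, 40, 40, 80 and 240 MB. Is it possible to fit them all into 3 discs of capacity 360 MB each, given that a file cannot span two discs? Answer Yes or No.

Yes

A valid assignment using 3 discs:
  disc 1: 240 + 110 = 350
  disc 2: 140 + 90 + 90 + 40 = 360
  disc 3: 80 + 50 + 50 + 40 + 40 = 260
Every load is within 360 MB, so 3 discs suffice.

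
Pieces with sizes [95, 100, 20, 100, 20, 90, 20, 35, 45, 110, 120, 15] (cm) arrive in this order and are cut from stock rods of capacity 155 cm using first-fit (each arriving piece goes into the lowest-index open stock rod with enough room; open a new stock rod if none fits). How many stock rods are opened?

6

  95 → stock rod 1 (new)  [load 95/155]
  100 → stock rod 2 (new)  [load 100/155]
  20 → stock rod 1  [load 115/155]
  100 → stock rod 3 (new)  [load 100/155]
  20 → stock rod 1  [load 135/155]
  90 → stock rod 4 (new)  [load 90/155]
  20 → stock rod 1  [load 155/155]
  35 → stock rod 2  [load 135/155]
  45 → stock rod 3  [load 145/155]
  110 → stock rod 5 (new)  [load 110/155]
  120 → stock rod 6 (new)  [load 120/155]
  15 → stock rod 2  [load 150/155]
6 stock rods opened.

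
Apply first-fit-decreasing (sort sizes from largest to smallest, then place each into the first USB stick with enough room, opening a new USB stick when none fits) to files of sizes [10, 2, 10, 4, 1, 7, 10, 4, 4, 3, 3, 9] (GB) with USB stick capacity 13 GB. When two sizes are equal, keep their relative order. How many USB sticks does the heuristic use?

Sorted descending: 10, 10, 10, 9, 7, 4, 4, 4, 3, 3, 2, 1.
  10 → USB stick 1 (new)  [load 10/13]
  10 → USB stick 2 (new)  [load 10/13]
  10 → USB stick 3 (new)  [load 10/13]
  9 → USB stick 4 (new)  [load 9/13]
  7 → USB stick 5 (new)  [load 7/13]
  4 → USB stick 4  [load 13/13]
  4 → USB stick 5  [load 11/13]
  4 → USB stick 6 (new)  [load 4/13]
  3 → USB stick 1  [load 13/13]
  3 → USB stick 2  [load 13/13]
  2 → USB stick 3  [load 12/13]
  1 → USB stick 3  [load 13/13]
6 USB sticks opened.

6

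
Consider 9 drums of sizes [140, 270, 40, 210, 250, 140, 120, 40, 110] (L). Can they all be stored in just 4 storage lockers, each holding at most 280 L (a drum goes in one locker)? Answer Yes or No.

No

Total = 1320 L; ⌈1320/280⌉ = 5.
At least 5 storage lockers are required, but only 4 are allowed.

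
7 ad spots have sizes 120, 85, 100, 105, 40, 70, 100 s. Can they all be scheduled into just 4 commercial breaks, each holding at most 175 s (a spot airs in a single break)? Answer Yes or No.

Total = 620 s; ⌈620/175⌉ = 4.
The bound of 4 does not rule out 4, but exhaustive search shows no assignment into 4 commercial breaks of capacity 175 s exists — the minimum is 5.

No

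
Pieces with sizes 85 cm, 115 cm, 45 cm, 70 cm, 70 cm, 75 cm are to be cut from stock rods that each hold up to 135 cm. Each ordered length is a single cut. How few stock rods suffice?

5

Total = 115 + 85 + 75 + 70 + 70 + 45 = 460 cm.
Lower bound: ⌈460/135⌉ = 4 stock rods.
Also, 5 pieces each exceed 135/2 cm, and no two of those can share a stock rod, so at least 5 stock rods are needed.
A packing using 5 stock rods:
  stock rod 1: 115 = 115
  stock rod 2: 85 + 45 = 130
  stock rod 3: 75 = 75
  stock rod 4: 70 = 70
  stock rod 5: 70 = 70
This matches the lower bound, so 5 is optimal.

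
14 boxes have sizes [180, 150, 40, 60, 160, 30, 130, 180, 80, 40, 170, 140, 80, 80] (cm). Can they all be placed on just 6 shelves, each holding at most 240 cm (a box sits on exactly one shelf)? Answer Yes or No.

Total = 1520 cm; ⌈1520/240⌉ = 7.
At least 7 shelves are required, but only 6 are allowed.

No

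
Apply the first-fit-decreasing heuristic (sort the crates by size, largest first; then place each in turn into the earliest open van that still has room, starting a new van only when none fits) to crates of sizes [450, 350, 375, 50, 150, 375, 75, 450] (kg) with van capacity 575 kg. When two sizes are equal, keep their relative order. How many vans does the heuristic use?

5

Sorted descending: 450, 450, 375, 375, 350, 150, 75, 50.
  450 → van 1 (new)  [load 450/575]
  450 → van 2 (new)  [load 450/575]
  375 → van 3 (new)  [load 375/575]
  375 → van 4 (new)  [load 375/575]
  350 → van 5 (new)  [load 350/575]
  150 → van 3  [load 525/575]
  75 → van 1  [load 525/575]
  50 → van 1  [load 575/575]
5 vans opened.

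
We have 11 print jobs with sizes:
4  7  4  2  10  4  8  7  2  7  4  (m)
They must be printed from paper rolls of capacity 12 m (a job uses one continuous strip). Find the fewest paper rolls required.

Total = 10 + 8 + 7 + 7 + 7 + 4 + 4 + 4 + 4 + 2 + 2 = 59 m.
Lower bound: ⌈59/12⌉ = 5 paper rolls.
A packing using 6 paper rolls:
  roll 1: 10 + 2 = 12
  roll 2: 8 + 4 = 12
  roll 3: 7 + 4 = 11
  roll 4: 7 + 4 = 11
  roll 5: 7 + 4 = 11
  roll 6: 2 = 2
No arrangement into 5 paper rolls stays within capacity, so 6 is optimal.

6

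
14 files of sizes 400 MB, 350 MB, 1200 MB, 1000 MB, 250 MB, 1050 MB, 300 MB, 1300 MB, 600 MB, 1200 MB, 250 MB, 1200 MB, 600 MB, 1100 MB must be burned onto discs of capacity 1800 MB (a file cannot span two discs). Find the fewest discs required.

7

Total = 1300 + 1200 + 1200 + 1200 + 1100 + 1050 + 1000 + 600 + 600 + 400 + 350 + 300 + 250 + 250 = 10800 MB.
Lower bound: ⌈10800/1800⌉ = 6 discs.
Also, 7 files each exceed 900 MB, and no two of those can share a disc, so at least 7 discs are needed.
A packing using 7 discs:
  disc 1: 1300 + 400 = 1700
  disc 2: 1200 + 600 = 1800
  disc 3: 1200 + 600 = 1800
  disc 4: 1200 + 350 + 250 = 1800
  disc 5: 1100 + 300 + 250 = 1650
  disc 6: 1050 = 1050
  disc 7: 1000 = 1000
This matches the lower bound, so 7 is optimal.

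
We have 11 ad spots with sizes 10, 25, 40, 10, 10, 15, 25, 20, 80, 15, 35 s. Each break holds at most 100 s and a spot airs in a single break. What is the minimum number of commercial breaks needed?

3

Total = 80 + 40 + 35 + 25 + 25 + 20 + 15 + 15 + 10 + 10 + 10 = 285 s.
Lower bound: ⌈285/100⌉ = 3 commercial breaks.
A packing using 3 commercial breaks:
  break 1: 80 + 20 = 100
  break 2: 40 + 35 + 25 = 100
  break 3: 25 + 15 + 15 + 10 + 10 + 10 = 85
This matches the lower bound, so 3 is optimal.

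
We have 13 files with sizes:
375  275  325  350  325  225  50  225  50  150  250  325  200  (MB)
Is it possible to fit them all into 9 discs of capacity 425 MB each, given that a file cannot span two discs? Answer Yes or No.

Yes

A valid assignment using 9 discs:
  disc 1: 375 + 50 = 425
  disc 2: 350 + 50 = 400
  disc 3: 325 = 325
  disc 4: 325 = 325
  disc 5: 325 = 325
  disc 6: 275 + 150 = 425
  disc 7: 250 = 250
  disc 8: 225 + 200 = 425
  disc 9: 225 = 225
Every load is within 425 MB, so 9 discs suffice.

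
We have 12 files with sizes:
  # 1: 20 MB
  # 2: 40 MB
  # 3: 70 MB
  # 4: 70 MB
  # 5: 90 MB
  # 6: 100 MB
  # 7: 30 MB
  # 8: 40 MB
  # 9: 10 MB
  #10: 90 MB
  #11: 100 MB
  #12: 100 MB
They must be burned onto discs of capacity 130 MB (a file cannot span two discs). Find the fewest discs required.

Total = 100 + 100 + 100 + 90 + 90 + 70 + 70 + 40 + 40 + 30 + 20 + 10 = 760 MB.
Lower bound: ⌈760/130⌉ = 6 discs.
Also, 7 files each exceed 65 MB, and no two of those can share a disc, so at least 7 discs are needed.
A packing using 7 discs:
  disc 1: 100 + 30 = 130
  disc 2: 100 + 20 + 10 = 130
  disc 3: 100 = 100
  disc 4: 90 + 40 = 130
  disc 5: 90 + 40 = 130
  disc 6: 70 = 70
  disc 7: 70 = 70
This matches the lower bound, so 7 is optimal.

7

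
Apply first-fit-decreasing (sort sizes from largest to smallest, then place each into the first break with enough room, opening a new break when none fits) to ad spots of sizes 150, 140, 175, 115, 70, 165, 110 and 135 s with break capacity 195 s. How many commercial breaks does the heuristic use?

Sorted descending: 175, 165, 150, 140, 135, 115, 110, 70.
  175 → break 1 (new)  [load 175/195]
  165 → break 2 (new)  [load 165/195]
  150 → break 3 (new)  [load 150/195]
  140 → break 4 (new)  [load 140/195]
  135 → break 5 (new)  [load 135/195]
  115 → break 6 (new)  [load 115/195]
  110 → break 7 (new)  [load 110/195]
  70 → break 6  [load 185/195]
7 commercial breaks opened.

7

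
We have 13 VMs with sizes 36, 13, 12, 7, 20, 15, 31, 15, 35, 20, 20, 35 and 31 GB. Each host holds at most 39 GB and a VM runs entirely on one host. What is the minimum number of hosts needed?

9

Total = 36 + 35 + 35 + 31 + 31 + 20 + 20 + 20 + 15 + 15 + 13 + 12 + 7 = 290 GB.
Lower bound: ⌈290/39⌉ = 8 hosts.
A packing using 9 hosts:
  host 1: 36 = 36
  host 2: 35 = 35
  host 3: 35 = 35
  host 4: 31 + 7 = 38
  host 5: 31 = 31
  host 6: 20 + 15 = 35
  host 7: 20 + 15 = 35
  host 8: 20 + 13 = 33
  host 9: 12 = 12
No arrangement into 8 hosts stays within capacity, so 9 is optimal.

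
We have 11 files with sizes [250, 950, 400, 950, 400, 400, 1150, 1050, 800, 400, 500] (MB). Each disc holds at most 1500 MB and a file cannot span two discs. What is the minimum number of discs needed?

Total = 1150 + 1050 + 950 + 950 + 800 + 500 + 400 + 400 + 400 + 400 + 250 = 7250 MB.
Lower bound: ⌈7250/1500⌉ = 5 discs.
A packing using 6 discs:
  disc 1: 1150 + 250 = 1400
  disc 2: 1050 + 400 = 1450
  disc 3: 950 + 500 = 1450
  disc 4: 950 + 400 = 1350
  disc 5: 800 + 400 = 1200
  disc 6: 400 = 400
No arrangement into 5 discs stays within capacity, so 6 is optimal.

6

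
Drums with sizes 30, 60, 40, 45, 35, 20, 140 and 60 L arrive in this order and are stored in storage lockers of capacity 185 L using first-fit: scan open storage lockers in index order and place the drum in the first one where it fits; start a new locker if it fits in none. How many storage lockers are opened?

3

  30 → locker 1 (new)  [load 30/185]
  60 → locker 1  [load 90/185]
  40 → locker 1  [load 130/185]
  45 → locker 1  [load 175/185]
  35 → locker 2 (new)  [load 35/185]
  20 → locker 2  [load 55/185]
  140 → locker 3 (new)  [load 140/185]
  60 → locker 2  [load 115/185]
3 storage lockers opened.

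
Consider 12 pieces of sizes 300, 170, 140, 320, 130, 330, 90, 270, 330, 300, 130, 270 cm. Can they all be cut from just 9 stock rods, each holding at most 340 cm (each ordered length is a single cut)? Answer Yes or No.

Total = 2780 cm; ⌈2780/340⌉ = 9.
The bound of 9 does not rule out 9, but exhaustive search shows no assignment into 9 stock rods of capacity 340 cm exists — the minimum is 10.

No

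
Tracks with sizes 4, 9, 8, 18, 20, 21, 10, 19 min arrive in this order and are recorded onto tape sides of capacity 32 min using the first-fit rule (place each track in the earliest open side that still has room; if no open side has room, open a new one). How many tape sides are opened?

  4 → side 1 (new)  [load 4/32]
  9 → side 1  [load 13/32]
  8 → side 1  [load 21/32]
  18 → side 2 (new)  [load 18/32]
  20 → side 3 (new)  [load 20/32]
  21 → side 4 (new)  [load 21/32]
  10 → side 1  [load 31/32]
  19 → side 5 (new)  [load 19/32]
5 tape sides opened.

5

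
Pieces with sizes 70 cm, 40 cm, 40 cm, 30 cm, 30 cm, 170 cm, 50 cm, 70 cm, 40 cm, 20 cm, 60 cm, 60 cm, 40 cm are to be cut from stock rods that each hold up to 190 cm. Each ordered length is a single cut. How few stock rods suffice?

4

Total = 170 + 70 + 70 + 60 + 60 + 50 + 40 + 40 + 40 + 40 + 30 + 30 + 20 = 720 cm.
Lower bound: ⌈720/190⌉ = 4 stock rods.
A packing using 4 stock rods:
  stock rod 1: 170 + 20 = 190
  stock rod 2: 70 + 70 + 50 = 190
  stock rod 3: 60 + 60 + 40 + 30 = 190
  stock rod 4: 40 + 40 + 40 + 30 = 150
This matches the lower bound, so 4 is optimal.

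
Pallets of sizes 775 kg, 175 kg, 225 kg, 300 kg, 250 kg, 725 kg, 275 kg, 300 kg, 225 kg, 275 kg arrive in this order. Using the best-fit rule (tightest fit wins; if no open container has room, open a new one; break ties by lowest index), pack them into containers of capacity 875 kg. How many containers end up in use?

  775 → container 1 (new)  [load 775/875]
  175 → container 2 (new)  [load 175/875]
  225 → container 2  [load 400/875]
  300 → container 2  [load 700/875]
  250 → container 3 (new)  [load 250/875]
  725 → container 4 (new)  [load 725/875]
  275 → container 3  [load 525/875]
  300 → container 3  [load 825/875]
  225 → container 5 (new)  [load 225/875]
  275 → container 5  [load 500/875]
5 containers opened.

5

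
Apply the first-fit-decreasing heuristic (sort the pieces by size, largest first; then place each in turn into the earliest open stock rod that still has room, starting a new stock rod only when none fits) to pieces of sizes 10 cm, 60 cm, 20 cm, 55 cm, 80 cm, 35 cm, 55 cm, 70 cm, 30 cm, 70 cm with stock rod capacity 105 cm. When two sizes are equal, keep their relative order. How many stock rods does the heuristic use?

Sorted descending: 80, 70, 70, 60, 55, 55, 35, 30, 20, 10.
  80 → stock rod 1 (new)  [load 80/105]
  70 → stock rod 2 (new)  [load 70/105]
  70 → stock rod 3 (new)  [load 70/105]
  60 → stock rod 4 (new)  [load 60/105]
  55 → stock rod 5 (new)  [load 55/105]
  55 → stock rod 6 (new)  [load 55/105]
  35 → stock rod 2  [load 105/105]
  30 → stock rod 3  [load 100/105]
  20 → stock rod 1  [load 100/105]
  10 → stock rod 4  [load 70/105]
6 stock rods opened.

6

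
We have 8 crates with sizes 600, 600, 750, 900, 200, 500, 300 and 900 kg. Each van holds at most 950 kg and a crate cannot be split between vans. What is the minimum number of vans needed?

Total = 900 + 900 + 750 + 600 + 600 + 500 + 300 + 200 = 4750 kg.
Lower bound: ⌈4750/950⌉ = 5 vans.
Also, 6 crates each exceed 475 kg, and no two of those can share a van, so at least 6 vans are needed.
A packing using 6 vans:
  van 1: 900 = 900
  van 2: 900 = 900
  van 3: 750 + 200 = 950
  van 4: 600 + 300 = 900
  van 5: 600 = 600
  van 6: 500 = 500
This matches the lower bound, so 6 is optimal.

6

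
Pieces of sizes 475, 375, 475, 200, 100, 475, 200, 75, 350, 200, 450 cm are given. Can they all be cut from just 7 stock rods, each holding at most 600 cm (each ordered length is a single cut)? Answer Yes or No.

A valid assignment using 7 stock rods:
  stock rod 1: 475 + 100 = 575
  stock rod 2: 475 + 75 = 550
  stock rod 3: 475 = 475
  stock rod 4: 450 = 450
  stock rod 5: 375 + 200 = 575
  stock rod 6: 350 + 200 = 550
  stock rod 7: 200 = 200
Every load is within 600 cm, so 7 stock rods suffice.

Yes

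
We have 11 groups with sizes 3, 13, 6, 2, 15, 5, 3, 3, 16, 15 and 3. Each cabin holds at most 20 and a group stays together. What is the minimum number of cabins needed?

5

Total = 16 + 15 + 15 + 13 + 6 + 5 + 3 + 3 + 3 + 3 + 2 = 84.
Lower bound: ⌈84/20⌉ = 5 cabins.
A packing using 5 cabins:
  cabin 1: 16 + 3 = 19
  cabin 2: 15 + 5 = 20
  cabin 3: 15 + 3 + 2 = 20
  cabin 4: 13 + 6 = 19
  cabin 5: 3 + 3 = 6
This matches the lower bound, so 5 is optimal.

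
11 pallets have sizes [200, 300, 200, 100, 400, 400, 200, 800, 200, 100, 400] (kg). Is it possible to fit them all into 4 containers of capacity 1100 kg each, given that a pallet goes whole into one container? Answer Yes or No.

Yes

A valid assignment using 3 containers:
  container 1: 800 + 300 = 1100
  container 2: 400 + 400 + 200 + 100 = 1100
  container 3: 400 + 200 + 200 + 200 + 100 = 1100
That uses only 3 ≤ 4, so 4 containers are enough.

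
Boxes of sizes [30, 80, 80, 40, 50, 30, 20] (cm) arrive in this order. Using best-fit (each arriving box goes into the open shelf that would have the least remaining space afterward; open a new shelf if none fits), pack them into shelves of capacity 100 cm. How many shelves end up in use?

4

  30 → shelf 1 (new)  [load 30/100]
  80 → shelf 2 (new)  [load 80/100]
  80 → shelf 3 (new)  [load 80/100]
  40 → shelf 1  [load 70/100]
  50 → shelf 4 (new)  [load 50/100]
  30 → shelf 1  [load 100/100]
  20 → shelf 2  [load 100/100]
4 shelves opened.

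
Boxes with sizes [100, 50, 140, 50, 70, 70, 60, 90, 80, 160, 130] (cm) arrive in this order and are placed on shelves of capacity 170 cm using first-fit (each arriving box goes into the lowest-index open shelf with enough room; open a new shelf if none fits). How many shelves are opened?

  100 → shelf 1 (new)  [load 100/170]
  50 → shelf 1  [load 150/170]
  140 → shelf 2 (new)  [load 140/170]
  50 → shelf 3 (new)  [load 50/170]
  70 → shelf 3  [load 120/170]
  70 → shelf 4 (new)  [load 70/170]
  60 → shelf 4  [load 130/170]
  90 → shelf 5 (new)  [load 90/170]
  80 → shelf 5  [load 170/170]
  160 → shelf 6 (new)  [load 160/170]
  130 → shelf 7 (new)  [load 130/170]
7 shelves opened.

7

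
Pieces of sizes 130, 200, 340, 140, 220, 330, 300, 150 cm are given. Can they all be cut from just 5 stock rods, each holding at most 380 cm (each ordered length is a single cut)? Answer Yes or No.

Total = 1810 cm; ⌈1810/380⌉ = 5.
The bound of 5 does not rule out 5, but exhaustive search shows no assignment into 5 stock rods of capacity 380 cm exists — the minimum is 6.

No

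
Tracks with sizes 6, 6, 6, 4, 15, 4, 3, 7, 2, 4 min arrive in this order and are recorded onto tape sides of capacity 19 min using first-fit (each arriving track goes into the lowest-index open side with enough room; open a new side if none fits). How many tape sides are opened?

  6 → side 1 (new)  [load 6/19]
  6 → side 1  [load 12/19]
  6 → side 1  [load 18/19]
  4 → side 2 (new)  [load 4/19]
  15 → side 2  [load 19/19]
  4 → side 3 (new)  [load 4/19]
  3 → side 3  [load 7/19]
  7 → side 3  [load 14/19]
  2 → side 3  [load 16/19]
  4 → side 4 (new)  [load 4/19]
4 tape sides opened.

4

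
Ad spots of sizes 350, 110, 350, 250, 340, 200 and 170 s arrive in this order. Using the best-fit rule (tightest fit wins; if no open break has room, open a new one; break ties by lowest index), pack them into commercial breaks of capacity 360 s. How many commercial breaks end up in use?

  350 → break 1 (new)  [load 350/360]
  110 → break 2 (new)  [load 110/360]
  350 → break 3 (new)  [load 350/360]
  250 → break 2  [load 360/360]
  340 → break 4 (new)  [load 340/360]
  200 → break 5 (new)  [load 200/360]
  170 → break 6 (new)  [load 170/360]
6 commercial breaks opened.

6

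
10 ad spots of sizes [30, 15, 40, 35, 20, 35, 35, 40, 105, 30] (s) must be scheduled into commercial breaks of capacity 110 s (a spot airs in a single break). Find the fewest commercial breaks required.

Total = 105 + 40 + 40 + 35 + 35 + 35 + 30 + 30 + 20 + 15 = 385 s.
Lower bound: ⌈385/110⌉ = 4 commercial breaks.
A packing using 4 commercial breaks:
  break 1: 105 = 105
  break 2: 40 + 40 + 30 = 110
  break 3: 35 + 35 + 35 = 105
  break 4: 30 + 20 + 15 = 65
This matches the lower bound, so 4 is optimal.

4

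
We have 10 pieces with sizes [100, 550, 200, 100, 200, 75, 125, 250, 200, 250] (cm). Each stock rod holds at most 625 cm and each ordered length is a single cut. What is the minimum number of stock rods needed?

4

Total = 550 + 250 + 250 + 200 + 200 + 200 + 125 + 100 + 100 + 75 = 2050 cm.
Lower bound: ⌈2050/625⌉ = 4 stock rods.
A packing using 4 stock rods:
  stock rod 1: 550 + 75 = 625
  stock rod 2: 250 + 250 + 125 = 625
  stock rod 3: 200 + 200 + 200 = 600
  stock rod 4: 100 + 100 = 200
This matches the lower bound, so 4 is optimal.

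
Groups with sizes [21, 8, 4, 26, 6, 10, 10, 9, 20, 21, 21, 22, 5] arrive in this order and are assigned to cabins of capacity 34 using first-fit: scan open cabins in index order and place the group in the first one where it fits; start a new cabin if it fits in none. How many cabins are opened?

  21 → cabin 1 (new)  [load 21/34]
  8 → cabin 1  [load 29/34]
  4 → cabin 1  [load 33/34]
  26 → cabin 2 (new)  [load 26/34]
  6 → cabin 2  [load 32/34]
  10 → cabin 3 (new)  [load 10/34]
  10 → cabin 3  [load 20/34]
  9 → cabin 3  [load 29/34]
  20 → cabin 4 (new)  [load 20/34]
  21 → cabin 5 (new)  [load 21/34]
  21 → cabin 6 (new)  [load 21/34]
  22 → cabin 7 (new)  [load 22/34]
  5 → cabin 3  [load 34/34]
7 cabins opened.

7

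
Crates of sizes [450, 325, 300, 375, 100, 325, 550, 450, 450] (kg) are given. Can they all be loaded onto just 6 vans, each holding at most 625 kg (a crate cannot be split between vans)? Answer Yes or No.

No

Total = 3325 kg; ⌈3325/625⌉ = 6.
7 crates each exceed half the capacity and cannot share a van, forcing at least 7 vans.
At least 7 vans are required, but only 6 are allowed.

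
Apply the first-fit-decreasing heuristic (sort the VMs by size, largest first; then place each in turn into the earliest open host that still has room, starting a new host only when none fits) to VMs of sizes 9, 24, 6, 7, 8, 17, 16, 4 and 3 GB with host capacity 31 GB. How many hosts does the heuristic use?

4

Sorted descending: 24, 17, 16, 9, 8, 7, 6, 4, 3.
  24 → host 1 (new)  [load 24/31]
  17 → host 2 (new)  [load 17/31]
  16 → host 3 (new)  [load 16/31]
  9 → host 2  [load 26/31]
  8 → host 3  [load 24/31]
  7 → host 1  [load 31/31]
  6 → host 3  [load 30/31]
  4 → host 2  [load 30/31]
  3 → host 4 (new)  [load 3/31]
4 hosts opened.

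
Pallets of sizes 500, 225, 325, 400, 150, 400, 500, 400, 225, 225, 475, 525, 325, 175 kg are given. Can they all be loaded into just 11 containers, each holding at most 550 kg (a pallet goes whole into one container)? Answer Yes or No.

A valid assignment using 10 containers:
  container 1: 525 = 525
  container 2: 500 = 500
  container 3: 500 = 500
  container 4: 475 = 475
  container 5: 400 + 150 = 550
  container 6: 400 = 400
  container 7: 400 = 400
  container 8: 325 + 225 = 550
  container 9: 325 + 225 = 550
  container 10: 225 + 175 = 400
That uses only 10 ≤ 11, so 11 containers are enough.

Yes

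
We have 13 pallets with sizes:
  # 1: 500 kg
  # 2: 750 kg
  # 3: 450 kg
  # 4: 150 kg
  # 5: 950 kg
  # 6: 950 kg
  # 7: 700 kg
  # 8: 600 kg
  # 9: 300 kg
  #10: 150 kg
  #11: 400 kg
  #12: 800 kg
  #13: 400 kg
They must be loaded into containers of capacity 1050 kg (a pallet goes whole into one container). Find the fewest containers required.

Total = 950 + 950 + 800 + 750 + 700 + 600 + 500 + 450 + 400 + 400 + 300 + 150 + 150 = 7100 kg.
Lower bound: ⌈7100/1050⌉ = 7 containers.
A packing using 8 containers:
  container 1: 950 = 950
  container 2: 950 = 950
  container 3: 800 + 150 = 950
  container 4: 750 + 300 = 1050
  container 5: 700 + 150 = 850
  container 6: 600 + 450 = 1050
  container 7: 500 + 400 = 900
  container 8: 400 = 400
No arrangement into 7 containers stays within capacity, so 8 is optimal.

8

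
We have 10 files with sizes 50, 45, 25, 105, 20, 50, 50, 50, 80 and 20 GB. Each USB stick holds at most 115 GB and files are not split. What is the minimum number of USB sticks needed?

Total = 105 + 80 + 50 + 50 + 50 + 50 + 45 + 25 + 20 + 20 = 495 GB.
Lower bound: ⌈495/115⌉ = 5 USB sticks.
A packing using 5 USB sticks:
  USB stick 1: 105 = 105
  USB stick 2: 80 + 25 = 105
  USB stick 3: 50 + 50 = 100
  USB stick 4: 50 + 50 = 100
  USB stick 5: 45 + 20 + 20 = 85
This matches the lower bound, so 5 is optimal.

5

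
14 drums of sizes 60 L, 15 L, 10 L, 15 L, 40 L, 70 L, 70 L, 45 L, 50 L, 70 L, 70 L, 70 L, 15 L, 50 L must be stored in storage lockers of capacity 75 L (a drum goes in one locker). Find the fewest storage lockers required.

10

Total = 70 + 70 + 70 + 70 + 70 + 60 + 50 + 50 + 45 + 40 + 15 + 15 + 15 + 10 = 650 L.
Lower bound: ⌈650/75⌉ = 9 storage lockers.
Also, 10 drums each exceed 75/2 L, and no two of those can share a locker, so at least 10 storage lockers are needed.
A packing using 10 storage lockers:
  locker 1: 70 = 70
  locker 2: 70 = 70
  locker 3: 70 = 70
  locker 4: 70 = 70
  locker 5: 70 = 70
  locker 6: 60 + 15 = 75
  locker 7: 50 + 15 + 10 = 75
  locker 8: 50 + 15 = 65
  locker 9: 45 = 45
  locker 10: 40 = 40
This matches the lower bound, so 10 is optimal.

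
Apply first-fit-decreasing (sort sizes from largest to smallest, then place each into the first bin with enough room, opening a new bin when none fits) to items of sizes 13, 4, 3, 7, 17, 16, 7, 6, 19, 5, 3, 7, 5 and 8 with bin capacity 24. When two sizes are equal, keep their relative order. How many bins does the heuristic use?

5

Sorted descending: 19, 17, 16, 13, 8, 7, 7, 7, 6, 5, 5, 4, 3, 3.
  19 → bin 1 (new)  [load 19/24]
  17 → bin 2 (new)  [load 17/24]
  16 → bin 3 (new)  [load 16/24]
  13 → bin 4 (new)  [load 13/24]
  8 → bin 3  [load 24/24]
  7 → bin 2  [load 24/24]
  7 → bin 4  [load 20/24]
  7 → bin 5 (new)  [load 7/24]
  6 → bin 5  [load 13/24]
  5 → bin 1  [load 24/24]
  5 → bin 5  [load 18/24]
  4 → bin 4  [load 24/24]
  3 → bin 5  [load 21/24]
  3 → bin 5  [load 24/24]
5 bins opened.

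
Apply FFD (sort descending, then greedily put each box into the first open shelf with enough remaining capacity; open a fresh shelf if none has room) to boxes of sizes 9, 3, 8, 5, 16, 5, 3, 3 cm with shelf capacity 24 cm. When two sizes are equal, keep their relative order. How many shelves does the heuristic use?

Sorted descending: 16, 9, 8, 5, 5, 3, 3, 3.
  16 → shelf 1 (new)  [load 16/24]
  9 → shelf 2 (new)  [load 9/24]
  8 → shelf 1  [load 24/24]
  5 → shelf 2  [load 14/24]
  5 → shelf 2  [load 19/24]
  3 → shelf 2  [load 22/24]
  3 → shelf 3 (new)  [load 3/24]
  3 → shelf 3  [load 6/24]
3 shelves opened.

3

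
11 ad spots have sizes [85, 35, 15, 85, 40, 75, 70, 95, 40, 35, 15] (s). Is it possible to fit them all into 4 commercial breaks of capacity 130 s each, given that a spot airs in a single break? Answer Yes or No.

Total = 590 s; ⌈590/130⌉ = 5.
At least 5 commercial breaks are required, but only 4 are allowed.

No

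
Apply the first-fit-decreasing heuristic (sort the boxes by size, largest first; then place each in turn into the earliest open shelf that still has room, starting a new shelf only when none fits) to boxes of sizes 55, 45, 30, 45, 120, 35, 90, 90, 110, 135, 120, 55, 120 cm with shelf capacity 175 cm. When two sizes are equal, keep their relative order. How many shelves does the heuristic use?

Sorted descending: 135, 120, 120, 120, 110, 90, 90, 55, 55, 45, 45, 35, 30.
  135 → shelf 1 (new)  [load 135/175]
  120 → shelf 2 (new)  [load 120/175]
  120 → shelf 3 (new)  [load 120/175]
  120 → shelf 4 (new)  [load 120/175]
  110 → shelf 5 (new)  [load 110/175]
  90 → shelf 6 (new)  [load 90/175]
  90 → shelf 7 (new)  [load 90/175]
  55 → shelf 2  [load 175/175]
  55 → shelf 3  [load 175/175]
  45 → shelf 4  [load 165/175]
  45 → shelf 5  [load 155/175]
  35 → shelf 1  [load 170/175]
  30 → shelf 6  [load 120/175]
7 shelves opened.

7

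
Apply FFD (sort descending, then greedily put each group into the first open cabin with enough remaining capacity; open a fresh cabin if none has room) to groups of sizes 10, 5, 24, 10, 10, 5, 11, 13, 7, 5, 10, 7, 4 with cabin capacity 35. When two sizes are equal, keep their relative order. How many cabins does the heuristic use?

Sorted descending: 24, 13, 11, 10, 10, 10, 10, 7, 7, 5, 5, 5, 4.
  24 → cabin 1 (new)  [load 24/35]
  13 → cabin 2 (new)  [load 13/35]
  11 → cabin 1  [load 35/35]
  10 → cabin 2  [load 23/35]
  10 → cabin 2  [load 33/35]
  10 → cabin 3 (new)  [load 10/35]
  10 → cabin 3  [load 20/35]
  7 → cabin 3  [load 27/35]
  7 → cabin 3  [load 34/35]
  5 → cabin 4 (new)  [load 5/35]
  5 → cabin 4  [load 10/35]
  5 → cabin 4  [load 15/35]
  4 → cabin 4  [load 19/35]
4 cabins opened.

4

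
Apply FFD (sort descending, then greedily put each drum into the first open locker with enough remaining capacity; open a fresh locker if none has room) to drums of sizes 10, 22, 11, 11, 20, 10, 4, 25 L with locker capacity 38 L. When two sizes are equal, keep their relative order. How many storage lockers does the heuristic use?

4

Sorted descending: 25, 22, 20, 11, 11, 10, 10, 4.
  25 → locker 1 (new)  [load 25/38]
  22 → locker 2 (new)  [load 22/38]
  20 → locker 3 (new)  [load 20/38]
  11 → locker 1  [load 36/38]
  11 → locker 2  [load 33/38]
  10 → locker 3  [load 30/38]
  10 → locker 4 (new)  [load 10/38]
  4 → locker 2  [load 37/38]
4 storage lockers opened.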